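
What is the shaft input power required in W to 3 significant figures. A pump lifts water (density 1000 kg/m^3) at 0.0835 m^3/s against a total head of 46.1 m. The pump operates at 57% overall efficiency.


Approach: apply hydraulic power then efficiency conversion, P = rho*g*Q*H; P_in = P/eta.
Step 1 — hydraulic power (P = rho*g*Q*H):
  P = 1000 * 9.81 * 0.0835 * 46.1 = 37762 W
Step 2 — input power: P_in = P/eta = 37762 / 0.57 = 66200 W
Therefore the shaft input power required = 66200 W.


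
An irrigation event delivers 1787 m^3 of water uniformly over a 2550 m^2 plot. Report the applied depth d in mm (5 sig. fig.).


Approach: apply depth from volume over area, d = (V/A)*1000.
d = (1787 / 2550) * 1000 = 700.78 mm
Therefore the applied depth d = 700.78 mm.


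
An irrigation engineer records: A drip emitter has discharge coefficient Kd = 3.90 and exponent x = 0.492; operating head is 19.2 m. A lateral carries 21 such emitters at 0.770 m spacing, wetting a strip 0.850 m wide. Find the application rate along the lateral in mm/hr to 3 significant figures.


Approach: apply the emitter equation with a lateral mass balance, q = Kd*h^x; Q = n*q; rate = Q/(n*spacing*width).
Step 1 — single emitter flow (q = Kd*h^x):
  q = 3.90 * 19.2^0.492 = 16.690 L/hr
Step 2 — total lateral flow: Q = 21 * 16.690 = 350.48 L/hr
Step 3 — wetted area: A = 21 * 0.770 * 0.850 = 13.745 m^2
Step 4 — application rate: Q/A = 350.48/13.745 = 25.5 mm/hr
Therefore the application rate along the lateral = 25.5 mm/hr.


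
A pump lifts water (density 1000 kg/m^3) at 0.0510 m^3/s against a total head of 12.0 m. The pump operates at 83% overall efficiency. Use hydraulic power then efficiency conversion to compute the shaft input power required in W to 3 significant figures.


Approach: apply hydraulic power then efficiency conversion, P = rho*g*Q*H; P_in = P/eta.
Step 1 — hydraulic power (P = rho*g*Q*H):
  P = 1000 * 9.81 * 0.0510 * 12.0 = 6003.7 W
Step 2 — input power: P_in = P/eta = 6003.7 / 0.83 = 7230 W
Therefore the shaft input power required = 7230 W.


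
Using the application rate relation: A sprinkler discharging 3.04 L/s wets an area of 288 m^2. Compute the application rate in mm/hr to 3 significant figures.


Approach: apply the application rate relation, rate = (Q/A)*3600.
rate = (3.04 / 288) * 3600 = 38.0 mm/hr
Therefore the application rate = 38.0 mm/hr.


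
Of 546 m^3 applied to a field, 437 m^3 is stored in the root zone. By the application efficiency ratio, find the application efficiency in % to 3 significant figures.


Approach: apply the application efficiency ratio, Ea = (stored/applied)*100.
Ea = (437/546)*100 = 80.0 %
Therefore the application efficiency = 80.0 %.


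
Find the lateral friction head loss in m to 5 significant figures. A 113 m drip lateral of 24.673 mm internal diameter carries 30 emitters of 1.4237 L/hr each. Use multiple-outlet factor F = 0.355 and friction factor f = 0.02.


Approach: apply Darcy-Weisbach with the multiple-outlet F-factor, Q = n*q/(3600*1000) m^3/s; v = Q/A; hf = F*f*(L/D)*(v^2/(2g)).
Q = 30*1.4237/(3600*1000) = 1.186417e-05 m^3/s
A = pi*(24.673e-3/2)^2 = 4.781166e-04 m^2, so v = Q/A = 0.02481438 m/s
hf = 0.355*0.02*(113/0.024673)*(0.02481438^2/(2*9.81)) = 0.0010205 m
Therefore the lateral friction head loss = 0.0010205 m.


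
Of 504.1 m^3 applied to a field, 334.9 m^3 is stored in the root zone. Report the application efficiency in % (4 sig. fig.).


Approach: apply the application efficiency ratio, Ea = (stored/applied)*100.
Ea = (334.9/504.1)*100 = 66.44 %
Therefore the application efficiency = 66.44 %.


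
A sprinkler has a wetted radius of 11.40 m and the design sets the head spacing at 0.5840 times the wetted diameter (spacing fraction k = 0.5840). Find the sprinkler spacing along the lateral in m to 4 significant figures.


Approach: apply the sprinkler spacing rule (spacing as a fraction of wetted diameter), S = k*(2*R).
S = 0.5840 * (2 * 11.40) = 13.32 m
Therefore the sprinkler spacing along the lateral = 13.32 m.


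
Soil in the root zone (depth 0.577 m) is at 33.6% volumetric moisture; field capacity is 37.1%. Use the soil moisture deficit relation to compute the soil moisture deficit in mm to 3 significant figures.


Approach: apply the soil moisture deficit relation, SMD = (FC - theta)/100 * depth * 1000.
SMD = (37.1 - 33.6)/100 * 0.577 * 1000 = 20.2 mm
Therefore the soil moisture deficit = 20.2 mm.


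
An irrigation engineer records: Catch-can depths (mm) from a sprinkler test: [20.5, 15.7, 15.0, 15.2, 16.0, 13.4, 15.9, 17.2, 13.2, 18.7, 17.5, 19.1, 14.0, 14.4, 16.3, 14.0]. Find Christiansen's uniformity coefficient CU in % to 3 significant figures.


Approach: apply Christiansen's uniformity coefficient, CU = (1 - mean_abs_deviation/mean)*100.
mean = 16.006 mm
mean |d_i - mean| = 1.6578 mm
CU = (1 - 1.6578/16.006)*100 = 89.6 %
Therefore Christiansen's uniformity coefficient CU = 89.6 %.


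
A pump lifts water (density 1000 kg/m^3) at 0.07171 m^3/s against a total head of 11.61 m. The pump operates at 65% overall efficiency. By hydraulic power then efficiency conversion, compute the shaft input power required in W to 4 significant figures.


Approach: apply hydraulic power then efficiency conversion, P = rho*g*Q*H; P_in = P/eta.
Step 1 — hydraulic power (P = rho*g*Q*H):
  P = 1000 * 9.81 * 0.07171 * 11.61 = 8167.35 W
Step 2 — input power: P_in = P/eta = 8167.35 / 0.65 = 12570 W
Therefore the shaft input power required = 12570 W.


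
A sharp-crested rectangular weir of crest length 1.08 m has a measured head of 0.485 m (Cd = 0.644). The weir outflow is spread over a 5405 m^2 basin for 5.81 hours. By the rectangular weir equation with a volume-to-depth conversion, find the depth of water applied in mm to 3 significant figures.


Approach: apply the rectangular weir equation with a volume-to-depth conversion, Q = (2/3)*Cd*L*sqrt(2g)*H^1.5; d = Q*t/A * 1000.
Step 1 — weir discharge:
  Q = (2/3)*0.644*1.08*sqrt(2*9.81)*0.485^1.5 = 0.69371 m^3/s
Step 2 — volume: V = 0.69371 * 5.81*3600 = 14510 m^3
Step 3 — depth: d = V/A * 1000 = 14510/5405 * 1000 = 2680 mm
Therefore the depth of water applied = 2680 mm.


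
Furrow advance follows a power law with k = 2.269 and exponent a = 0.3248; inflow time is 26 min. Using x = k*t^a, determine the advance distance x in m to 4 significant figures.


x = 2.269 * 26^0.3248 = 6.538 m
Therefore the advance distance x = 6.538 m.


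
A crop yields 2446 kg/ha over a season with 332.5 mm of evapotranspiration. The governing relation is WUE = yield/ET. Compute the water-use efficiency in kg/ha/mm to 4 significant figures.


WUE = 2446 / 332.5 = 7.356 kg/ha/mm
Therefore the water-use efficiency = 7.356 kg/ha/mm.


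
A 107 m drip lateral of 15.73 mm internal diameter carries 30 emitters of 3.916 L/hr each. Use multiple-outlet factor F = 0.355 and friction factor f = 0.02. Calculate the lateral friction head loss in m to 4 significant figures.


Approach: apply Darcy-Weisbach with the multiple-outlet F-factor, Q = n*q/(3600*1000) m^3/s; v = Q/A; hf = F*f*(L/D)*(v^2/(2g)).
Q = 30*3.916/(3600*1000) = 3.26333e-05 m^3/s
A = pi*(15.73e-3/2)^2 = 1.94333e-04 m^2, so v = Q/A = 0.167925 m/s
hf = 0.355*0.02*(107/0.01573)*(0.167925^2/(2*9.81)) = 0.06941 m
Therefore the lateral friction head loss = 0.06941 m.


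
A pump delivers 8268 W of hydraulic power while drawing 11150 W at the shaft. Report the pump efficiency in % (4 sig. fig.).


Approach: apply the efficiency ratio, eta = (P_out/P_in)*100.
eta = (8268 / 11150) * 100 = 74.15 %
Therefore the pump efficiency = 74.15 %.


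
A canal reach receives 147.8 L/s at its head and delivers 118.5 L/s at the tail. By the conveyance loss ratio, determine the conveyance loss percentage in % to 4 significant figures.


Approach: apply the conveyance loss ratio, loss% = ((Q_head - Q_tail)/Q_head)*100.
loss = ((147.8 - 118.5)/147.8)*100 = 19.82 %
Therefore the conveyance loss percentage = 19.82 %.


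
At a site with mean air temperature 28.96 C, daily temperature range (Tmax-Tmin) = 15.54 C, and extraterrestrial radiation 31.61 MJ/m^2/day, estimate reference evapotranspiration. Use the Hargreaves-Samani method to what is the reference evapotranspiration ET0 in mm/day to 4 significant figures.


Approach: apply the Hargreaves-Samani method, ET0 = 0.0023*(Tmean+17.8)*sqrt(Tmax-Tmin)*0.408*Ra.
ET0 = 0.0023*(28.96+17.8)*sqrt(15.54)*0.408*31.61 = 5.468 mm/day
Therefore the reference evapotranspiration ET0 = 5.468 mm/day.


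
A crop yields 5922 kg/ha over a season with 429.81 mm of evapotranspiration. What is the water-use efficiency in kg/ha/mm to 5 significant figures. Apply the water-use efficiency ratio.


Approach: apply the water-use efficiency ratio, WUE = yield/ET.
WUE = 5922 / 429.81 = 13.778 kg/ha/mm
Therefore the water-use efficiency = 13.778 kg/ha/mm.


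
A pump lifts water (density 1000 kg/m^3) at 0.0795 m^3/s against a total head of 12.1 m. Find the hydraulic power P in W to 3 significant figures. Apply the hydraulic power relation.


Approach: apply the hydraulic power relation, P = rho*g*Q*H.
P = 1000 * 9.81 * 0.0795 * 12.1 = 9440 W
Therefore the hydraulic power P = 9440 W.


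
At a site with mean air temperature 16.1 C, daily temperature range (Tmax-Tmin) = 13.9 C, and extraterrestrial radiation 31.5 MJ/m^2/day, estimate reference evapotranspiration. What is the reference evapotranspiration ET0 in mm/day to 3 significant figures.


Approach: apply the Hargreaves-Samani method, ET0 = 0.0023*(Tmean+17.8)*sqrt(Tmax-Tmin)*0.408*Ra.
ET0 = 0.0023*(16.1+17.8)*sqrt(13.9)*0.408*31.5 = 3.74 mm/day
Therefore the reference evapotranspiration ET0 = 3.74 mm/day.


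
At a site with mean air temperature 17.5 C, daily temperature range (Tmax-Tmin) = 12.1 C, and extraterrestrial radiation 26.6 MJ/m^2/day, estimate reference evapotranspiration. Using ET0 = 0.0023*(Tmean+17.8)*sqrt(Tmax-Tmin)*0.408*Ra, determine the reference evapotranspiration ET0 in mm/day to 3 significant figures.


ET0 = 0.0023*(17.5+17.8)*sqrt(12.1)*0.408*26.6 = 3.07 mm/day
Therefore the reference evapotranspiration ET0 = 3.07 mm/day.


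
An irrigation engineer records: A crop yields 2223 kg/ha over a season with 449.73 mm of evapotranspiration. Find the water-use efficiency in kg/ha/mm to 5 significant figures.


Approach: apply the water-use efficiency ratio, WUE = yield/ET.
WUE = 2223 / 449.73 = 4.9430 kg/ha/mm
Therefore the water-use efficiency = 4.9430 kg/ha/mm.


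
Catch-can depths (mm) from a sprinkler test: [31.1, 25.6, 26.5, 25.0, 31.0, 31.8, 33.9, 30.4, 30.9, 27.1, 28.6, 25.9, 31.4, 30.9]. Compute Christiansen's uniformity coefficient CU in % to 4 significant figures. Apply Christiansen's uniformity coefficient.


Approach: apply Christiansen's uniformity coefficient, CU = (1 - mean_abs_deviation/mean)*100.
mean = 29.2929 mm
mean |d_i - mean| = 2.43673 mm
CU = (1 - 2.43673/29.2929)*100 = 91.68 %
Therefore Christiansen's uniformity coefficient CU = 91.68 %.


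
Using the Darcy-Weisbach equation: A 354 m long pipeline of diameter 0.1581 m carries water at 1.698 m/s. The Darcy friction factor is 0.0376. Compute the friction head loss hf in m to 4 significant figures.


Approach: apply the Darcy-Weisbach equation, hf = f*(L/D)*(v^2/(2g)).
hf = 0.0376 * (354/0.1581) * (1.698^2 / (2*9.81))
hf = 12.37 m
Therefore the friction head loss hf = 12.37 m.


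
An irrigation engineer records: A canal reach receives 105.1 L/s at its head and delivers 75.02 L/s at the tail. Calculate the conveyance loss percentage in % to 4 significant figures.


Approach: apply the conveyance loss ratio, loss% = ((Q_head - Q_tail)/Q_head)*100.
loss = ((105.1 - 75.02)/105.1)*100 = 28.62 %
Therefore the conveyance loss percentage = 28.62 %.


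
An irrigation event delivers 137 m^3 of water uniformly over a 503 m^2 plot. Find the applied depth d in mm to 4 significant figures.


Approach: apply depth from volume over area, d = (V/A)*1000.
d = (137 / 503) * 1000 = 272.4 mm
Therefore the applied depth d = 272.4 mm.


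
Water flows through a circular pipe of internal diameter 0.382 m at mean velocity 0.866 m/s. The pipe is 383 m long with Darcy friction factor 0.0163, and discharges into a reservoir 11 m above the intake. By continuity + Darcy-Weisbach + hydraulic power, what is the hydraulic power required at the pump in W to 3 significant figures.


Approach: apply continuity + Darcy-Weisbach + hydraulic power, Q = A*v; hf = f*(L/D)*(v^2/(2g)); H = static + hf; P = rho*g*Q*H.
Step 1 — flow rate (continuity, Q = A*v):
  A = pi*(0.382/2)^2 = 0.11461 m^2
  Q = 0.11461 * 0.866 = 0.099251 m^3/s
Step 2 — friction head loss (Darcy-Weisbach):
  hf = 0.0163 * (383/0.382) * (0.866^2 / (2*9.81))
  hf = 0.62468 m
Step 3 — total head: H = 11 + 0.62468 = 11.625 m
Step 4 — hydraulic power (P = rho*g*Q*H):
  P = 1000 * 9.81 * 0.099251 * 11.625 = 11300 W
Therefore the hydraulic power required at the pump = 11300 W.


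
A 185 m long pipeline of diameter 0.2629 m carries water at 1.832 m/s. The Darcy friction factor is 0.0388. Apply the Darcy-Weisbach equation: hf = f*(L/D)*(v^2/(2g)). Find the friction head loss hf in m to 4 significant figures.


hf = 0.0388 * (185/0.2629) * (1.832^2 / (2*9.81))
hf = 4.671 m
Therefore the friction head loss hf = 4.671 m.


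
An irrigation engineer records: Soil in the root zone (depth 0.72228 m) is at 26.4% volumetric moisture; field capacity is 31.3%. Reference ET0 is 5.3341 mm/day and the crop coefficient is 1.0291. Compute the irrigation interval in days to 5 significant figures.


Approach: apply soil-water budget scheduling, SMD = (FC-theta)/100*depth*1000; ETc = ET0*Kc; interval = SMD/ETc.
Step 1 — soil moisture deficit:
  SMD = (31.3 - 26.4)/100 * 0.72228 * 1000 = 35.39172 mm
Step 2 — daily crop ET (ETc = ET0*Kc):
  ETc = 5.3341 * 1.0291 = 5.489322 mm/day
Step 3 — irrigation interval (SMD/ETc):
  interval = 35.39172 / 5.489322 = 6.4474 days
Therefore the irrigation interval = 6.4474 days.


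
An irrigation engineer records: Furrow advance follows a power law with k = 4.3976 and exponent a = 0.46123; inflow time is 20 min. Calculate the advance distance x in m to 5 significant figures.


Approach: apply the power-law advance function, x = k*t^a.
x = 4.3976 * 20^0.46123 = 17.510 m
Therefore the advance distance x = 17.510 m.


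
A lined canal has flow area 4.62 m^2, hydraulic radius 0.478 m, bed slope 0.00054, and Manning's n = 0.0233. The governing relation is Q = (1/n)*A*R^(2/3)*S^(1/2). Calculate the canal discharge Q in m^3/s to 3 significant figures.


Q = (1/0.0233) * 4.62 * 0.478^(2/3) * 0.00054^(1/2) = 2.82 m^3/s
Therefore the canal discharge Q = 2.82 m^3/s.


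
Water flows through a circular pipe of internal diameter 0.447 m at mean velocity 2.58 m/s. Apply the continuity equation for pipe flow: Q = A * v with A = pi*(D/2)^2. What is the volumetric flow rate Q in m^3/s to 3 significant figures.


A = pi*(0.447/2)^2 = 0.15693 m^2
Q = 0.15693 * 2.58 = 0.405 m^3/s
Therefore the volumetric flow rate Q = 0.405 m^3/s.


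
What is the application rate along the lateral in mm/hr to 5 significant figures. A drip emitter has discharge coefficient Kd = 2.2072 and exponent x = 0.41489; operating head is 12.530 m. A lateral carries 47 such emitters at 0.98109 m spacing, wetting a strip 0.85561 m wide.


Approach: apply the emitter equation with a lateral mass balance, q = Kd*h^x; Q = n*q; rate = Q/(n*spacing*width).
Step 1 — single emitter flow (q = Kd*h^x):
  q = 2.2072 * 12.530^0.41489 = 6.300436 L/hr
Step 2 — total lateral flow: Q = 47 * 6.300436 = 296.1205 L/hr
Step 3 — wetted area: A = 47 * 0.98109 * 0.85561 = 39.45323 m^2
Step 4 — application rate: Q/A = 296.1205/39.45323 = 7.5056 mm/hr
Therefore the application rate along the lateral = 7.5056 mm/hr.


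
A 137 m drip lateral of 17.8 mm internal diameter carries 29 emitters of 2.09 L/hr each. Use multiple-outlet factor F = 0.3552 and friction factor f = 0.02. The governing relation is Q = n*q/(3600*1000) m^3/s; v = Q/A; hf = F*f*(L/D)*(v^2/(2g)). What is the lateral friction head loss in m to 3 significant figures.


Q = 29*2.09/(3600*1000) = 1.6836e-05 m^3/s
A = pi*(17.8e-3/2)^2 = 2.4885e-04 m^2, so v = Q/A = 0.067657 m/s
hf = 0.3552*0.02*(137/0.0178)*(0.067657^2/(2*9.81)) = 0.0128 m
Therefore the lateral friction head loss = 0.0128 m.


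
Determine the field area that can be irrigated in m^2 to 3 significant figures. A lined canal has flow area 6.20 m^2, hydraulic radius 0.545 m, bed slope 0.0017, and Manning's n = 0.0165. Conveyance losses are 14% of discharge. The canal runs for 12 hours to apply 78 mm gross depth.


Approach: apply Manning's equation with a conveyance and depth budget, Q = (1/n)*A*R^(2/3)*S^(1/2); Q_field = Q*(1-loss); Area = Q_field*t/(d/1000).
Step 1 — canal discharge (Manning's equation):
  Q = (1/0.0165) * 6.20 * 0.545^(2/3) * 0.0017^(1/2) = 10.337 m^3/s
Step 2 — delivered flow: Q_field = 10.337*(1 - 14/100) = 8.8899 m^3/s
Step 3 — volume delivered: V = 8.8899 * 12*3600 = 384040 m^3
Step 4 — area served: A = V / (depth/1000) = 384040 / 0.078 = 4920000 m^2
Therefore the field area that can be irrigated = 4920000 m^2.


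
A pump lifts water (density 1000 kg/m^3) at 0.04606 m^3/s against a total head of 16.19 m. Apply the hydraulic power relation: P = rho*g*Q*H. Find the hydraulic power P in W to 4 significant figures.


P = 1000 * 9.81 * 0.04606 * 16.19 = 7315 W
Therefore the hydraulic power P = 7315 W.


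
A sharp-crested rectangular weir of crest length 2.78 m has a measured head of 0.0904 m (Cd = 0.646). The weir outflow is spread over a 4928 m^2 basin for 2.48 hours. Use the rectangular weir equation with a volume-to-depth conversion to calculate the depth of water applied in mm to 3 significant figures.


Approach: apply the rectangular weir equation with a volume-to-depth conversion, Q = (2/3)*Cd*L*sqrt(2g)*H^1.5; d = Q*t/A * 1000.
Step 1 — weir discharge:
  Q = (2/3)*0.646*2.78*sqrt(2*9.81)*0.0904^1.5 = 0.14414 m^3/s
Step 2 — volume: V = 0.14414 * 2.48*3600 = 1286.9 m^3
Step 3 — depth: d = V/A * 1000 = 1286.9/4928 * 1000 = 261 mm
Therefore the depth of water applied = 261 mm.


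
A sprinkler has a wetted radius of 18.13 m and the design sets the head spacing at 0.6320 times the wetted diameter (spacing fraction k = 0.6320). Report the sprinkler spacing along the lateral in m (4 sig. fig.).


Approach: apply the sprinkler spacing rule (spacing as a fraction of wetted diameter), S = k*(2*R).
S = 0.6320 * (2 * 18.13) = 22.92 m
Therefore the sprinkler spacing along the lateral = 22.92 m.


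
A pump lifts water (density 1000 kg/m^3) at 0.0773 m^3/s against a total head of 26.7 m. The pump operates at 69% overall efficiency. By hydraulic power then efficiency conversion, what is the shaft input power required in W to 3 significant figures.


Approach: apply hydraulic power then efficiency conversion, P = rho*g*Q*H; P_in = P/eta.
Step 1 — hydraulic power (P = rho*g*Q*H):
  P = 1000 * 9.81 * 0.0773 * 26.7 = 20247 W
Step 2 — input power: P_in = P/eta = 20247 / 0.69 = 29300 W
Therefore the shaft input power required = 29300 W.


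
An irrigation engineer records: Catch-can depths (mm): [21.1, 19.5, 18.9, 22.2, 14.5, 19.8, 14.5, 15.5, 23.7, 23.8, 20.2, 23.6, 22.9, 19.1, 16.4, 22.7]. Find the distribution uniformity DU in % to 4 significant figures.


Approach: apply the low-quarter distribution uniformity, DU = (mean of lowest quarter of readings / overall mean)*100.
sorted lowest 4 of 16: [14.5, 14.5, 15.5, 16.4] -> mean = 15.2250 mm
overall mean = 19.9000 mm
DU = (15.2250/19.9000)*100 = 76.51 %
Therefore the distribution uniformity DU = 76.51 %.


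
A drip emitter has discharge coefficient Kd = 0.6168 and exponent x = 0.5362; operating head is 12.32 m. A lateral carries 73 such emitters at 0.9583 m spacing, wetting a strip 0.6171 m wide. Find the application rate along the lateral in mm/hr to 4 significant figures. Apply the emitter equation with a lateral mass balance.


Approach: apply the emitter equation with a lateral mass balance, q = Kd*h^x; Q = n*q; rate = Q/(n*spacing*width).
Step 1 — single emitter flow (q = Kd*h^x):
  q = 0.6168 * 12.32^0.5362 = 2.37099 L/hr
Step 2 — total lateral flow: Q = 73 * 2.37099 = 173.082 L/hr
Step 3 — wetted area: A = 73 * 0.9583 * 0.6171 = 43.1698 m^2
Step 4 — application rate: Q/A = 173.082/43.1698 = 4.009 mm/hr
Therefore the application rate along the lateral = 4.009 mm/hr.


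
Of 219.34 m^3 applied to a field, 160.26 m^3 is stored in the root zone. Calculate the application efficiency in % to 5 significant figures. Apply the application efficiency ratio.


Approach: apply the application efficiency ratio, Ea = (stored/applied)*100.
Ea = (160.26/219.34)*100 = 73.065 %
Therefore the application efficiency = 73.065 %.


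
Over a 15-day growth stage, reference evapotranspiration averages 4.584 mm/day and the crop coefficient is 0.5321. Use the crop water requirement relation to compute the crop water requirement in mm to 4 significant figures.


Approach: apply the crop water requirement relation, CWR = ET0 * Kc * days.
CWR = 4.584 * 0.5321 * 15 = 36.59 mm
Therefore the crop water requirement = 36.59 mm.


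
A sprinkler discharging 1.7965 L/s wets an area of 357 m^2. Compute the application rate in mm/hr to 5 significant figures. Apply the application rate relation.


Approach: apply the application rate relation, rate = (Q/A)*3600.
rate = (1.7965 / 357) * 3600 = 18.116 mm/hr
Therefore the application rate = 18.116 mm/hr.


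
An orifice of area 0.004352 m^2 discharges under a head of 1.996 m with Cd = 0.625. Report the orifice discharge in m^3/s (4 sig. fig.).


Approach: apply the orifice equation, Q = Cd*A*sqrt(2*g*h).
Q = 0.625 * 0.004352 * sqrt(2*9.81*1.996) = 0.01702 m^3/s
Therefore the orifice discharge = 0.01702 m^3/s.


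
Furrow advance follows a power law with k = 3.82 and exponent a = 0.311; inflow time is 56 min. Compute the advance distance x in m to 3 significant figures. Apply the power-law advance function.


Approach: apply the power-law advance function, x = k*t^a.
x = 3.82 * 56^0.311 = 13.4 m
Therefore the advance distance x = 13.4 m.


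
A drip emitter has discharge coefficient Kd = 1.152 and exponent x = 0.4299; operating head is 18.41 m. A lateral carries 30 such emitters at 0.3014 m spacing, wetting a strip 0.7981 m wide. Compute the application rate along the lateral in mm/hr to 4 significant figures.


Approach: apply the emitter equation with a lateral mass balance, q = Kd*h^x; Q = n*q; rate = Q/(n*spacing*width).
Step 1 — single emitter flow (q = Kd*h^x):
  q = 1.152 * 18.41^0.4299 = 4.02994 L/hr
Step 2 — total lateral flow: Q = 30 * 4.02994 = 120.898 L/hr
Step 3 — wetted area: A = 30 * 0.3014 * 0.7981 = 7.21642 m^2
Step 4 — application rate: Q/A = 120.898/7.21642 = 16.75 mm/hr
Therefore the application rate along the lateral = 16.75 mm/hr.


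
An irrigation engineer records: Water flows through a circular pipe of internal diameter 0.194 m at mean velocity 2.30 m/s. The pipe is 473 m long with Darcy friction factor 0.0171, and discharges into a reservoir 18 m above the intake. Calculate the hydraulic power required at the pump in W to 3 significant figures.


Approach: apply continuity + Darcy-Weisbach + hydraulic power, Q = A*v; hf = f*(L/D)*(v^2/(2g)); H = static + hf; P = rho*g*Q*H.
Step 1 — flow rate (continuity, Q = A*v):
  A = pi*(0.194/2)^2 = 0.029559 m^2
  Q = 0.029559 * 2.30 = 0.067986 m^3/s
Step 2 — friction head loss (Darcy-Weisbach):
  hf = 0.0171 * (473/0.194) * (2.30^2 / (2*9.81))
  hf = 11.241 m
Step 3 — total head: H = 18 + 11.241 = 29.241 m
Step 4 — hydraulic power (P = rho*g*Q*H):
  P = 1000 * 9.81 * 0.067986 * 29.241 = 19500 W
Therefore the hydraulic power required at the pump = 19500 W.


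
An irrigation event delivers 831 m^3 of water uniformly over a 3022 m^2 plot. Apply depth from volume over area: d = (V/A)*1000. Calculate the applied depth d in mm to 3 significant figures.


d = (831 / 3022) * 1000 = 275 mm
Therefore the applied depth d = 275 mm.


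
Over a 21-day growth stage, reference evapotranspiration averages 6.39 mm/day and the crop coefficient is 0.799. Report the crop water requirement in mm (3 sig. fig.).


Approach: apply the crop water requirement relation, CWR = ET0 * Kc * days.
CWR = 6.39 * 0.799 * 21 = 107 mm
Therefore the crop water requirement = 107 mm.


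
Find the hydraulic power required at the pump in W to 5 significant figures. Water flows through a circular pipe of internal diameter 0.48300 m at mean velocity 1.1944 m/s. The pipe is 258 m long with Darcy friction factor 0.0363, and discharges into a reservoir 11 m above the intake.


Approach: apply continuity + Darcy-Weisbach + hydraulic power, Q = A*v; hf = f*(L/D)*(v^2/(2g)); H = static + hf; P = rho*g*Q*H.
Step 1 — flow rate (continuity, Q = A*v):
  A = pi*(0.48300/2)^2 = 0.1832248 m^2
  Q = 0.1832248 * 1.1944 = 0.2188436 m^3/s
Step 2 — friction head loss (Darcy-Weisbach):
  hf = 0.0363 * (258/0.48300) * (1.1944^2 / (2*9.81))
  hf = 1.409872 m
Step 3 — total head: H = 11 + 1.409872 = 12.40987 m
Step 4 — hydraulic power (P = rho*g*Q*H):
  P = 1000 * 9.81 * 0.2188436 * 12.40987 = 26642 W
Therefore the hydraulic power required at the pump = 26642 W.


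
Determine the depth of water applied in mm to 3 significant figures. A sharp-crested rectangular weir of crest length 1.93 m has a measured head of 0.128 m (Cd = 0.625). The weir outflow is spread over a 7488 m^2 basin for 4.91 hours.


Approach: apply the rectangular weir equation with a volume-to-depth conversion, Q = (2/3)*Cd*L*sqrt(2g)*H^1.5; d = Q*t/A * 1000.
Step 1 — weir discharge:
  Q = (2/3)*0.625*1.93*sqrt(2*9.81)*0.128^1.5 = 0.16312 m^3/s
Step 2 — volume: V = 0.16312 * 4.91*3600 = 2883.3 m^3
Step 3 — depth: d = V/A * 1000 = 2883.3/7488 * 1000 = 385 mm
Therefore the depth of water applied = 385 mm.


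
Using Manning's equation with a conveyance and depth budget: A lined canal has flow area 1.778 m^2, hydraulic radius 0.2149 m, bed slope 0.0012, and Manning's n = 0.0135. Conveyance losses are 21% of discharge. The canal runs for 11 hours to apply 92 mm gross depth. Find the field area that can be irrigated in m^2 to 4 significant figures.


Approach: apply Manning's equation with a conveyance and depth budget, Q = (1/n)*A*R^(2/3)*S^(1/2); Q_field = Q*(1-loss); Area = Q_field*t/(d/1000).
Step 1 — canal discharge (Manning's equation):
  Q = (1/0.0135) * 1.778 * 0.2149^(2/3) * 0.0012^(1/2) = 1.63687 m^3/s
Step 2 — delivered flow: Q_field = 1.63687*(1 - 21/100) = 1.29312 m^3/s
Step 3 — volume delivered: V = 1.29312 * 11*3600 = 51207.7 m^3
Step 4 — area served: A = V / (depth/1000) = 51207.7 / 0.092 = 556600 m^2
Therefore the field area that can be irrigated = 556600 m^2.


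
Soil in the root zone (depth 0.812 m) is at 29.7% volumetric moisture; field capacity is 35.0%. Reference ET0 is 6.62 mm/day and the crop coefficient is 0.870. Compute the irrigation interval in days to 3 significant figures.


Approach: apply soil-water budget scheduling, SMD = (FC-theta)/100*depth*1000; ETc = ET0*Kc; interval = SMD/ETc.
Step 1 — soil moisture deficit:
  SMD = (35.0 - 29.7)/100 * 0.812 * 1000 = 43.036 mm
Step 2 — daily crop ET (ETc = ET0*Kc):
  ETc = 6.62 * 0.870 = 5.7594 mm/day
Step 3 — irrigation interval (SMD/ETc):
  interval = 43.036 / 5.7594 = 7.47 days
Therefore the irrigation interval = 7.47 days.


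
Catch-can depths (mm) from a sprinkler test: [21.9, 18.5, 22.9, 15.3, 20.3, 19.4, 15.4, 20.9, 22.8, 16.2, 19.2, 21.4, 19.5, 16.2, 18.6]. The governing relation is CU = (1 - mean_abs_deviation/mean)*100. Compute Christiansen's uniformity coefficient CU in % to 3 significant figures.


mean = 19.233 mm
mean |d_i - mean| = 2.0311 mm
CU = (1 - 2.0311/19.233)*100 = 89.4 %
Therefore Christiansen's uniformity coefficient CU = 89.4 %.


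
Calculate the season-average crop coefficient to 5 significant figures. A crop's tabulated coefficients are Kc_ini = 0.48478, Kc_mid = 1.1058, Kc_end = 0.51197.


Approach: apply a simple seasonal average, Kc_avg = (Kc_ini + Kc_mid + Kc_end)/3.
Kc_avg = (0.48478 + 1.1058 + 0.51197)/3 = 0.70085
Therefore the season-average crop coefficient = 0.70085.


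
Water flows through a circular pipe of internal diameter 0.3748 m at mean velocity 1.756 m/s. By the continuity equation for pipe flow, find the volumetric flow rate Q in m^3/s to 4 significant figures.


Approach: apply the continuity equation for pipe flow, Q = A * v with A = pi*(D/2)^2.
A = pi*(0.3748/2)^2 = 0.110329 m^2
Q = 0.110329 * 1.756 = 0.1937 m^3/s
Therefore the volumetric flow rate Q = 0.1937 m^3/s.


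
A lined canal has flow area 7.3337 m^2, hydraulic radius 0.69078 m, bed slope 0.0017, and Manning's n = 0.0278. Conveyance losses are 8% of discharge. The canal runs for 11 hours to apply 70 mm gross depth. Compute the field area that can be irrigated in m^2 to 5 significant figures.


Approach: apply Manning's equation with a conveyance and depth budget, Q = (1/n)*A*R^(2/3)*S^(1/2); Q_field = Q*(1-loss); Area = Q_field*t/(d/1000).
Step 1 — canal discharge (Manning's equation):
  Q = (1/0.0278) * 7.3337 * 0.69078^(2/3) * 0.0017^(1/2) = 8.499551 m^3/s
Step 2 — delivered flow: Q_field = 8.499551*(1 - 8/100) = 7.819587 m^3/s
Step 3 — volume delivered: V = 7.819587 * 11*3600 = 309655.6 m^3
Step 4 — area served: A = V / (depth/1000) = 309655.6 / 0.07 = 4423700 m^2
Therefore the field area that can be irrigated = 4423700 m^2.


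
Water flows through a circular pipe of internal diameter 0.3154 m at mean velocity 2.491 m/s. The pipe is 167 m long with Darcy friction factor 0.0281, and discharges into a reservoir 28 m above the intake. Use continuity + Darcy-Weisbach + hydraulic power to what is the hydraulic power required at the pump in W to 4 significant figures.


Approach: apply continuity + Darcy-Weisbach + hydraulic power, Q = A*v; hf = f*(L/D)*(v^2/(2g)); H = static + hf; P = rho*g*Q*H.
Step 1 — flow rate (continuity, Q = A*v):
  A = pi*(0.3154/2)^2 = 0.0781292 m^2
  Q = 0.0781292 * 2.491 = 0.194620 m^3/s
Step 2 — friction head loss (Darcy-Weisbach):
  hf = 0.0281 * (167/0.3154) * (2.491^2 / (2*9.81))
  hf = 4.70554 m
Step 3 — total head: H = 28 + 4.70554 = 32.7055 m
Step 4 — hydraulic power (P = rho*g*Q*H):
  P = 1000 * 9.81 * 0.194620 * 32.7055 = 62440 W
Therefore the hydraulic power required at the pump = 62440 W.


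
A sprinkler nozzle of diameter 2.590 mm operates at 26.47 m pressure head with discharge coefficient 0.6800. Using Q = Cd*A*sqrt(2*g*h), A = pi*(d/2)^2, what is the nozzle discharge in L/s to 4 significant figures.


A = pi*(2.590e-3/2)^2 = 5.26853e-06 m^2
Q = 0.6800 * 5.26853e-06 * sqrt(2*9.81*26.47) * 1000 = 0.08164 L/s
Therefore the nozzle discharge = 0.08164 L/s.


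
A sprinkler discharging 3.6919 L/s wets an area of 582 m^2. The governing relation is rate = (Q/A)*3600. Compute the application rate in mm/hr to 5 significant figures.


rate = (3.6919 / 582) * 3600 = 22.836 mm/hr
Therefore the application rate = 22.836 mm/hr.


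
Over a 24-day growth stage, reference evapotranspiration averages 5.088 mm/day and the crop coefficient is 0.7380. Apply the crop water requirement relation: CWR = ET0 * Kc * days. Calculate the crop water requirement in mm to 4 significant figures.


CWR = 5.088 * 0.7380 * 24 = 90.12 mm
Therefore the crop water requirement = 90.12 mm.


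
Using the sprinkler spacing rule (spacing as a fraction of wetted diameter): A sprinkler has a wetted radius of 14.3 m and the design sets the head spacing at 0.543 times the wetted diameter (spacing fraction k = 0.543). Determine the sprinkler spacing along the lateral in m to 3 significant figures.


Approach: apply the sprinkler spacing rule (spacing as a fraction of wetted diameter), S = k*(2*R).
S = 0.543 * (2 * 14.3) = 15.5 m
Therefore the sprinkler spacing along the lateral = 15.5 m.


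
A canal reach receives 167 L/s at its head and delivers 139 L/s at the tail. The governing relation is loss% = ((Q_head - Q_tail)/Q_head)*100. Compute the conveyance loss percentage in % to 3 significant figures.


loss = ((167 - 139)/167)*100 = 16.8 %
Therefore the conveyance loss percentage = 16.8 %.


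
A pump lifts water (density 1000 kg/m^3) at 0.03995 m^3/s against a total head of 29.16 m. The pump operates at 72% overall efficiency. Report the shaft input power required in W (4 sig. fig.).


Approach: apply hydraulic power then efficiency conversion, P = rho*g*Q*H; P_in = P/eta.
Step 1 — hydraulic power (P = rho*g*Q*H):
  P = 1000 * 9.81 * 0.03995 * 29.16 = 11428.1 W
Step 2 — input power: P_in = P/eta = 11428.1 / 0.72 = 15870 W
Therefore the shaft input power required = 15870 W.


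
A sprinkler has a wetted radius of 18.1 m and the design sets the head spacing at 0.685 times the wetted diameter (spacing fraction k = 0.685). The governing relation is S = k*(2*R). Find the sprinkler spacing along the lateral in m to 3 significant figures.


S = 0.685 * (2 * 18.1) = 24.8 m
Therefore the sprinkler spacing along the lateral = 24.8 m.


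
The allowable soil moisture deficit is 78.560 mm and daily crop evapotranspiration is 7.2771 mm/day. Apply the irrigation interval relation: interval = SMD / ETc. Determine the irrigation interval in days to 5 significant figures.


interval = 78.560 / 7.2771 = 10.796 days
Therefore the irrigation interval = 10.796 days.


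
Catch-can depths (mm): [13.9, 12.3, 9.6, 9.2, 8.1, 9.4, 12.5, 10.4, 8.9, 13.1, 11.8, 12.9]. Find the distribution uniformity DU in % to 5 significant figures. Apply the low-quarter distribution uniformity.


Approach: apply the low-quarter distribution uniformity, DU = (mean of lowest quarter of readings / overall mean)*100.
sorted lowest 3 of 12: [8.1, 8.9, 9.2] -> mean = 8.733333 mm
overall mean = 11.00833 mm
DU = (8.733333/11.00833)*100 = 79.334 %
Therefore the distribution uniformity DU = 79.334 %.


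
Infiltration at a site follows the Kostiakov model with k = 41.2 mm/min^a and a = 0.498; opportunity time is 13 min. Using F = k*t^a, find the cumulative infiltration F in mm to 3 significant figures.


F = 41.2 * 13^0.498 = 148 mm
Therefore the cumulative infiltration F = 148 mm.


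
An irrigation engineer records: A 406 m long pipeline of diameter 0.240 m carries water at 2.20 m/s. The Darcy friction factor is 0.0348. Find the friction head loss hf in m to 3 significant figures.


Approach: apply the Darcy-Weisbach equation, hf = f*(L/D)*(v^2/(2g)).
hf = 0.0348 * (406/0.240) * (2.20^2 / (2*9.81))
hf = 14.5 m
Therefore the friction head loss hf = 14.5 m.


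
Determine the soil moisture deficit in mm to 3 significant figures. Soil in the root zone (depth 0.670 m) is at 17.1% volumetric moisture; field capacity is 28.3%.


Approach: apply the soil moisture deficit relation, SMD = (FC - theta)/100 * depth * 1000.
SMD = (28.3 - 17.1)/100 * 0.670 * 1000 = 75.0 mm
Therefore the soil moisture deficit = 75.0 mm.


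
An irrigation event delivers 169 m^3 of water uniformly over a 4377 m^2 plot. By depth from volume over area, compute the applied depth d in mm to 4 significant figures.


Approach: apply depth from volume over area, d = (V/A)*1000.
d = (169 / 4377) * 1000 = 38.61 mm
Therefore the applied depth d = 38.61 mm.


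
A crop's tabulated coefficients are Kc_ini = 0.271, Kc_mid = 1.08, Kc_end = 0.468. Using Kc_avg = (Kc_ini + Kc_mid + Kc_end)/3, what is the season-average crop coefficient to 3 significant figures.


Kc_avg = (0.271 + 1.08 + 0.468)/3 = 0.606
Therefore the season-average crop coefficient = 0.606.


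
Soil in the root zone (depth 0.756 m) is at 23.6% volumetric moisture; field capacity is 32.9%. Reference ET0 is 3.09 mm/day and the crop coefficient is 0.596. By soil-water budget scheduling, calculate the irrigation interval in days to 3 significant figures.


Approach: apply soil-water budget scheduling, SMD = (FC-theta)/100*depth*1000; ETc = ET0*Kc; interval = SMD/ETc.
Step 1 — soil moisture deficit:
  SMD = (32.9 - 23.6)/100 * 0.756 * 1000 = 70.308 mm
Step 2 — daily crop ET (ETc = ET0*Kc):
  ETc = 3.09 * 0.596 = 1.8416 mm/day
Step 3 — irrigation interval (SMD/ETc):
  interval = 70.308 / 1.8416 = 38.2 days
Therefore the irrigation interval = 38.2 days.


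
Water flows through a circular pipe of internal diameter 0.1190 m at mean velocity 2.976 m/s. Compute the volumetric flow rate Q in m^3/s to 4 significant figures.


Approach: apply the continuity equation for pipe flow, Q = A * v with A = pi*(D/2)^2.
A = pi*(0.1190/2)^2 = 0.0111220 m^2
Q = 0.0111220 * 2.976 = 0.03310 m^3/s
Therefore the volumetric flow rate Q = 0.03310 m^3/s.


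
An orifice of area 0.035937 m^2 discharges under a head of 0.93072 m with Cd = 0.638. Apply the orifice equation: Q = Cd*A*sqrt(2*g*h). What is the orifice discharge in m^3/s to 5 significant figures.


Q = 0.638 * 0.035937 * sqrt(2*9.81*0.93072) = 0.097976 m^3/s
Therefore the orifice discharge = 0.097976 m^3/s.


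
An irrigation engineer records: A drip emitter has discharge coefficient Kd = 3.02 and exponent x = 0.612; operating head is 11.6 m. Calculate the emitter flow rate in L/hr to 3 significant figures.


Approach: apply the emitter characteristic equation, q = Kd * h^x.
q = 3.02 * 11.6^0.612 = 13.5 L/hr
Therefore the emitter flow rate = 13.5 L/hr.


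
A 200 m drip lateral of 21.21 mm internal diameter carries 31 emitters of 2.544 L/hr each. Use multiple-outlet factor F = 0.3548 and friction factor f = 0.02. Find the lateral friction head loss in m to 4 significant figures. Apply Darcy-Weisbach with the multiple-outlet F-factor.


Approach: apply Darcy-Weisbach with the multiple-outlet F-factor, Q = n*q/(3600*1000) m^3/s; v = Q/A; hf = F*f*(L/D)*(v^2/(2g)).
Q = 31*2.544/(3600*1000) = 2.19067e-05 m^3/s
A = pi*(21.21e-3/2)^2 = 3.53322e-04 m^2, so v = Q/A = 0.0620019 m/s
hf = 0.3548*0.02*(200/0.02121)*(0.0620019^2/(2*9.81)) = 0.01311 m
Therefore the lateral friction head loss = 0.01311 m.


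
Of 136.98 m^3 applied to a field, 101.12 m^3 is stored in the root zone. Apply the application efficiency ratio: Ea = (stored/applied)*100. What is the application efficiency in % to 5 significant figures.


Ea = (101.12/136.98)*100 = 73.821 %
Therefore the application efficiency = 73.821 %.


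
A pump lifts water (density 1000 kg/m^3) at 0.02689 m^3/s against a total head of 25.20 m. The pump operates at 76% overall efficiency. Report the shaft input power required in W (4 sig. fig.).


Approach: apply hydraulic power then efficiency conversion, P = rho*g*Q*H; P_in = P/eta.
Step 1 — hydraulic power (P = rho*g*Q*H):
  P = 1000 * 9.81 * 0.02689 * 25.20 = 6647.53 W
Step 2 — input power: P_in = P/eta = 6647.53 / 0.76 = 8747 W
Therefore the shaft input power required = 8747 W.


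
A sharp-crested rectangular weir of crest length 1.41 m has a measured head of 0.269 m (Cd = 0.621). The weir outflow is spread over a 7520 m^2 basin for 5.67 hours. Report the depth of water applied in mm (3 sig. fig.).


Approach: apply the rectangular weir equation with a volume-to-depth conversion, Q = (2/3)*Cd*L*sqrt(2g)*H^1.5; d = Q*t/A * 1000.
Step 1 — weir discharge:
  Q = (2/3)*0.621*1.41*sqrt(2*9.81)*0.269^1.5 = 0.36074 m^3/s
Step 2 — volume: V = 0.36074 * 5.67*3600 = 7363.5 m^3
Step 3 — depth: d = V/A * 1000 = 7363.5/7520 * 1000 = 979 mm
Therefore the depth of water applied = 979 mm.


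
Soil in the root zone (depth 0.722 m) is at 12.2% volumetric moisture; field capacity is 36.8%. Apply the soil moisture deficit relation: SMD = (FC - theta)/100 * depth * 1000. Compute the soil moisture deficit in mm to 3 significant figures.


SMD = (36.8 - 12.2)/100 * 0.722 * 1000 = 178 mm
Therefore the soil moisture deficit = 178 mm.


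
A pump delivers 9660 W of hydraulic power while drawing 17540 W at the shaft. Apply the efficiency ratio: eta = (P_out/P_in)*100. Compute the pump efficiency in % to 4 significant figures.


eta = (9660 / 17540) * 100 = 55.07 %
Therefore the pump efficiency = 55.07 %.
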